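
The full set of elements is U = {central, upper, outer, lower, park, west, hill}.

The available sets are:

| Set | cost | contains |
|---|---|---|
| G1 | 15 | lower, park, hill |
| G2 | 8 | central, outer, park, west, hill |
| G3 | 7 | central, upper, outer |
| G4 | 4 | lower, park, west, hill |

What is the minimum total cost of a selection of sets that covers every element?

11

G3, G4 together cover every element (G3 ∪ G4 = {central, upper, outer, lower, park, west, hill}); total cost 7 + 4 = 11.
No covering selection has total cost below 11.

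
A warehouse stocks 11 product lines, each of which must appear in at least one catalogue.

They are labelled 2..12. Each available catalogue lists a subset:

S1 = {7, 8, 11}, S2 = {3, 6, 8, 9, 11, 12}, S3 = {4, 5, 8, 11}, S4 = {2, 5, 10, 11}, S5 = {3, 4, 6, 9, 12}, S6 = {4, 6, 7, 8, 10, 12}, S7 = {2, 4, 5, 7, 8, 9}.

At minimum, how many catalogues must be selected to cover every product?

3

Take {S2, S4, S7}. Their union is {2, 3, 4, 5, 6, 7, 8, 9, 10, 11, 12}, which is all 11 products.
No 2 of the 7 catalogues cover everything (all 21 combinations miss at least one product), so 3 is optimal.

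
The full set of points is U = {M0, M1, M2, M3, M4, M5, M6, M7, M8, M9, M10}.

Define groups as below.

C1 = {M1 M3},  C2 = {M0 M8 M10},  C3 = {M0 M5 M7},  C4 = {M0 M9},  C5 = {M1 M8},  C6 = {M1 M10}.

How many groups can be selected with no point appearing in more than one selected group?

C3, C6 are pairwise disjoint (C3={M0,M5,M7}; C6={M1,M10}).
Every remaining group overlaps one of these, and no 3 of the listed groups are pairwise disjoint, so 2 is the maximum.

2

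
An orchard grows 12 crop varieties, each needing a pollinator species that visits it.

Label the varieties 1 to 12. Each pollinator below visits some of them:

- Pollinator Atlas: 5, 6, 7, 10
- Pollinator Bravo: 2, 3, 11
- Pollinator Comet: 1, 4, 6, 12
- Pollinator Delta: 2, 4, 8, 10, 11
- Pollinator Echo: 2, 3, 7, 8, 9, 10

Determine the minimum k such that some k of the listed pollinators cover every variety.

4

Take {Atlas, Comet, Delta, Echo}. Their union is {1, 2, 3, 4, 5, 6, 7, 8, 9, 10, 11, 12}, which is all 12 varieties.
No 3 of the 5 pollinators cover everything (all 10 combinations miss at least one variety), so 4 is optimal.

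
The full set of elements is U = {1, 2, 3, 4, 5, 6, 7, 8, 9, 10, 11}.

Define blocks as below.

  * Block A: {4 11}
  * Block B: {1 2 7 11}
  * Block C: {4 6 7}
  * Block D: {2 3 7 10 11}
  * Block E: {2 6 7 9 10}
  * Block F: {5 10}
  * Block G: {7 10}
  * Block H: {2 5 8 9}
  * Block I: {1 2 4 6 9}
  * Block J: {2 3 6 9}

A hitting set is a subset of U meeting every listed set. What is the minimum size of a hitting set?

3

T = {2, 4, 10} meets every block (each contains at least one member of T), and |T| = 3.
The blocks A, G, H are pairwise disjoint, so any hitting set needs a separate element for each — at least 3. Hence 3 is optimal.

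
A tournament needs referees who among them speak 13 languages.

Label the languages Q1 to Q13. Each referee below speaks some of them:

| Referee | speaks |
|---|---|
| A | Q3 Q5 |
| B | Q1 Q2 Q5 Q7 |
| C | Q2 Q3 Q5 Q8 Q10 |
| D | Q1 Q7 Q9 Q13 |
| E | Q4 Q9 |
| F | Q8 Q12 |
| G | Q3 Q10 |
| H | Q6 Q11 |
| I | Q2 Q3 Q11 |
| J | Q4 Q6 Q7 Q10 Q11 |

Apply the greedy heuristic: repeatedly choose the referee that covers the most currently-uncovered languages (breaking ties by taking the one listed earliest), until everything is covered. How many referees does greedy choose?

Greedy: pick C (covers 5 new) → pick D (covers 4 new) → pick J (covers 3 new) → pick F (covers 1 new). Total picks: 4.

4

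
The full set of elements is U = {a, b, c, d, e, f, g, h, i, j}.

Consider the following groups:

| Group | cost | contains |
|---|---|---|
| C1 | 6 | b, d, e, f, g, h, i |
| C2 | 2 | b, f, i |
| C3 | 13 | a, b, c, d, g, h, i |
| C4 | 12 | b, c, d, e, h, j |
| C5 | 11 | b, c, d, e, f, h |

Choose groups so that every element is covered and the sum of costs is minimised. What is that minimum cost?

27

C2, C3, C4 together cover every element (C2 ∪ C3 ∪ C4 = {a, b, c, d, e, f, g, h, i, j}); total cost 2 + 13 + 12 = 27.
The greedy pick C2, C1, C4, C3 costs 33; no covering selection beats 27.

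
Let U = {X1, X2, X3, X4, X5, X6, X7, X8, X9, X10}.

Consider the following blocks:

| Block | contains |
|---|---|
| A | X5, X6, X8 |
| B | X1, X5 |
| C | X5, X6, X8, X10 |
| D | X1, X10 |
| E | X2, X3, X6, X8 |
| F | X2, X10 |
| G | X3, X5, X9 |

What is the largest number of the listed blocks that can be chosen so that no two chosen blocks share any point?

F, G are pairwise disjoint (F={X2,X10}; G={X3,X5,X9}).
Every remaining block overlaps one of these, and no 3 of the listed blocks are pairwise disjoint, so 2 is the maximum.

2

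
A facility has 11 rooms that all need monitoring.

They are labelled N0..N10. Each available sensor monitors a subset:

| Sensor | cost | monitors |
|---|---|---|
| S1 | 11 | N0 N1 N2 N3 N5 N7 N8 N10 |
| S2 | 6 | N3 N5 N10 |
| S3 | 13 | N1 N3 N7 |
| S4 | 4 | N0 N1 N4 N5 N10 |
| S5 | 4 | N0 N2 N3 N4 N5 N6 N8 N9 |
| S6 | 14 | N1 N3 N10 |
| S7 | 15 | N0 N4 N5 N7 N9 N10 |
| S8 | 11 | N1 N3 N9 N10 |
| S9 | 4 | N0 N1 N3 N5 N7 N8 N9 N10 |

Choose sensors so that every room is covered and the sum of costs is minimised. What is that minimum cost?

8

S5, S9 together cover every room (S5 ∪ S9 = {N0, N1, N2, N3, N4, N5, N6, N7, N8, N9, N10}); total cost 4 + 4 = 8.
No covering selection has total cost below 8.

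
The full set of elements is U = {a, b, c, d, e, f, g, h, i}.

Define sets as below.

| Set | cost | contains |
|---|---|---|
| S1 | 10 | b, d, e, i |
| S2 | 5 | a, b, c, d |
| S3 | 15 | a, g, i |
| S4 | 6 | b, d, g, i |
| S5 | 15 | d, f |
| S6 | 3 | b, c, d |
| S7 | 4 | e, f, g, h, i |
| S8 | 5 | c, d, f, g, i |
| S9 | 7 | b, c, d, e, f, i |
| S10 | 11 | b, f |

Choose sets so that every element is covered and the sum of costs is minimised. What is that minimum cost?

S2, S7 together cover every element (S2 ∪ S7 = {a, b, c, d, e, f, g, h, i}); total cost 5 + 4 = 9.
The greedy pick S7, S6, S2 costs 12; no covering selection beats 9.

9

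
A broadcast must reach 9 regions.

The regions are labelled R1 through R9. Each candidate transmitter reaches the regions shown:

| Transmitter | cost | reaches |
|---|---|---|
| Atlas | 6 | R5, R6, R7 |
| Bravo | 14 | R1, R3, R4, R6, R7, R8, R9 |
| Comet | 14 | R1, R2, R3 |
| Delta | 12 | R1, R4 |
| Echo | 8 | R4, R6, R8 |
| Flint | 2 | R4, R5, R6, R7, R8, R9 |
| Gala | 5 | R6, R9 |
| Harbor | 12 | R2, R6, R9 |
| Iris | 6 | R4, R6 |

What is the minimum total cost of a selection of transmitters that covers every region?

Comet, Flint together cover every region (Comet ∪ Flint = {R1, R2, R3, R4, R5, R6, R7, R8, R9}); total cost 14 + 2 = 16.
No covering selection has total cost below 16.

16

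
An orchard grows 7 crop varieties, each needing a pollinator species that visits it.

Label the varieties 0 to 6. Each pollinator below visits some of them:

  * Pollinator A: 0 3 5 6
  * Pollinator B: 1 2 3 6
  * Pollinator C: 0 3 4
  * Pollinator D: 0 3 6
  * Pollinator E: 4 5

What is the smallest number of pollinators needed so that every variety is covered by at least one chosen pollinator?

B and C and E together: B ∪ C ∪ E = {0, 1, 2, 3, 4, 5, 6} — every variety is covered.
Only B contains 1, so B is forced; the remaining 3 varieties need at least 2 more pollinators (each remaining pollinator adds at most 2) — so at least 3 pollinators are needed, and 3 is optimal.

3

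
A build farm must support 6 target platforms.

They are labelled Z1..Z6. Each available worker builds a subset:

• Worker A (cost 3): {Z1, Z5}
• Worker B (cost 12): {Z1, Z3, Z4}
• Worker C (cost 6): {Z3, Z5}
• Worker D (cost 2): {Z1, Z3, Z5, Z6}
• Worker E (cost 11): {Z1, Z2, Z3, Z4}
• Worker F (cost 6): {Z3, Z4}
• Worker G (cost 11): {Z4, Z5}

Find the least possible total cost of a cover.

D, E together cover every platform (D ∪ E = {Z1, Z2, Z3, Z4, Z5, Z6}); total cost 2 + 11 = 13.
No covering selection has total cost below 13.

13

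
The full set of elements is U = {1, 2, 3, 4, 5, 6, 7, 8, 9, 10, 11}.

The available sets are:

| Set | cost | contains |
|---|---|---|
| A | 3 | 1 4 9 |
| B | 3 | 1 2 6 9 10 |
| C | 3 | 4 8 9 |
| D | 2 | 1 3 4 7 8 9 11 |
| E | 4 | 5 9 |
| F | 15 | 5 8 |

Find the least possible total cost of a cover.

9

B, D, E together cover every element (B ∪ D ∪ E = {1, 2, 3, 4, 5, 6, 7, 8, 9, 10, 11}); total cost 3 + 2 + 4 = 9.
No covering selection has total cost below 9.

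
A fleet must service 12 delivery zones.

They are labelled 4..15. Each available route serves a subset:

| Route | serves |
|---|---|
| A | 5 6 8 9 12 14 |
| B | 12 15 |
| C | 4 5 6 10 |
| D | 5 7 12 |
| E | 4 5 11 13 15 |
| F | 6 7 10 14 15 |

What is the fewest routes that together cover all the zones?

3

Take {A, E, F}. Their union is {4, 5, 6, 7, 8, 9, 10, 11, 12, 13, 14, 15}, which is all 12 zones.
Only A contains 8, so A is forced; the remaining 6 zones need at least 2 more routes (each remaining route adds at most 4) — so at least 3 routes are needed, and 3 is optimal.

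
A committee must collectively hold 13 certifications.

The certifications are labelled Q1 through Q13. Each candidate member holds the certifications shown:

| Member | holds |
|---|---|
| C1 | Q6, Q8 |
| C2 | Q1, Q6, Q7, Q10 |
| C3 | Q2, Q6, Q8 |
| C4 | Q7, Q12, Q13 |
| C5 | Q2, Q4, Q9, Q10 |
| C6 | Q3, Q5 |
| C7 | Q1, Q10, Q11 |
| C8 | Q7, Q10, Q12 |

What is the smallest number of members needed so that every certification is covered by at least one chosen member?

5

C3 and C4 and C5 and C6 and C7 together: C3 ∪ C4 ∪ C5 ∪ C6 ∪ C7 = {Q1, Q2, Q3, Q4, Q5, Q6, Q7, Q8, Q9, Q10, Q11, Q12, Q13} — every certification is covered.
Only C7 contains Q11, so C7 is forced; the remaining 10 certifications need at least 4 more members (each remaining member adds at most 3) — so at least 5 members are needed, and 5 is optimal.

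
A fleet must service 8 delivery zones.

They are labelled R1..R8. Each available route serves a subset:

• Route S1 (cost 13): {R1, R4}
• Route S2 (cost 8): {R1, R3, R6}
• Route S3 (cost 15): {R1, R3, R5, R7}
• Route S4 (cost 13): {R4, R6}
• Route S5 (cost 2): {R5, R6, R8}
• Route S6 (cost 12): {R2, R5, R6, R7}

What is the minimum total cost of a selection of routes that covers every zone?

S2, S4, S5, S6 together cover every zone (S2 ∪ S4 ∪ S5 ∪ S6 = {R1, R2, R3, R4, R5, R6, R7, R8}); total cost 8 + 13 + 2 + 12 = 35.
No covering selection has total cost below 35.

35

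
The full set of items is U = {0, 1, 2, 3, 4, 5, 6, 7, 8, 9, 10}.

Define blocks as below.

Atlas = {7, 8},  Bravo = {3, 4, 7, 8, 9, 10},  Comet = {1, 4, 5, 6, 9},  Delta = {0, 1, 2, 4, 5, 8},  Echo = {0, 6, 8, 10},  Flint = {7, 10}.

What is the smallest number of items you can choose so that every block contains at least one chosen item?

H = {1, 7, 8} meets every block (each contains at least one member of H), and |H| = 3.
No choice of 2 items meets every block, so 3 is the minimum.

3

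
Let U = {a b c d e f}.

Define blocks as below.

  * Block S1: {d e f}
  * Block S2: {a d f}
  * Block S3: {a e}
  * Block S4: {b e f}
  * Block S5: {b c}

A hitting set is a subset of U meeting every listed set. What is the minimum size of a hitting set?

Take H = {a, b, e}. Each listed block contains at least one of these, so H is a hitting set of size 3.
No choice of 2 items meets every block, so 3 is the minimum.

3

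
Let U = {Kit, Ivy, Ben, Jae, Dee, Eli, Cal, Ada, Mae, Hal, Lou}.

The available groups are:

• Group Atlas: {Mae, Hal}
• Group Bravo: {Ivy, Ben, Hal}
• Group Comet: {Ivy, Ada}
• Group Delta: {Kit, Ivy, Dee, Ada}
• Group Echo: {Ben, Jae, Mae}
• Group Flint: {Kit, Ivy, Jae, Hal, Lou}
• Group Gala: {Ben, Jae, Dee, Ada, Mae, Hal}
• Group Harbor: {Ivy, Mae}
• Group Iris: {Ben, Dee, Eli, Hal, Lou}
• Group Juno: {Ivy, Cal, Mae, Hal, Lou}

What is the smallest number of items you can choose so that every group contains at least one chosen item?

3

The 3 items {Ivy, Eli, Mae} hit every group.
No choice of 2 items meets every group, so 3 is the minimum.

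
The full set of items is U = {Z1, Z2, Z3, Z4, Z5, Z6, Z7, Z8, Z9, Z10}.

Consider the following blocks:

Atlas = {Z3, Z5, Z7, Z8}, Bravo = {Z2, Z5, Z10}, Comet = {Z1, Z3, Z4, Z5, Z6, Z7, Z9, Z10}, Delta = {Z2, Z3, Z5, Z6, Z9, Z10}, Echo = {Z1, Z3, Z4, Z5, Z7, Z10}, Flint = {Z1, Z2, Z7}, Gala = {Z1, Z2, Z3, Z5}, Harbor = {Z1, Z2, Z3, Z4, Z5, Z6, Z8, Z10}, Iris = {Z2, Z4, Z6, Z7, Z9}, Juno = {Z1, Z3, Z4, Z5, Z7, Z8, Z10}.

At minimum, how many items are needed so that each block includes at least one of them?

2

H = {Z2, Z3} meets every block (each contains at least one member of H), and |H| = 2.
No single item lies in every block, so at least 2 are needed and 2 is optimal.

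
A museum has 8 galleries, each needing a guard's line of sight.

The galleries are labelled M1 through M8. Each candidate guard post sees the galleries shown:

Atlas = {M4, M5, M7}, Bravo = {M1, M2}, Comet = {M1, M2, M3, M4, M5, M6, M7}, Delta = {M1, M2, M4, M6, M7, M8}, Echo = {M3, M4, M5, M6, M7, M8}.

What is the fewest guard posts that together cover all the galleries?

2

Delta and Echo together: Delta ∪ Echo = {M1, M2, M3, M4, M5, M6, M7, M8} — every gallery is covered.
No single guard post has all 8 galleries (the largest, Comet, has 7), so 2 is optimal.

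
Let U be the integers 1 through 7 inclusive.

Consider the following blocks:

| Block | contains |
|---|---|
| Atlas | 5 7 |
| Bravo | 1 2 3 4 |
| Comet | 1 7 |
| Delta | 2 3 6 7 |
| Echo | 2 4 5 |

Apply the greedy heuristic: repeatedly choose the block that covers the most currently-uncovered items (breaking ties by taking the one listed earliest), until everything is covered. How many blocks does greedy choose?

Greedy: pick Bravo (covers 4 new) → pick Atlas (covers 2 new) → pick Delta (covers 1 new). Total picks: 3.

3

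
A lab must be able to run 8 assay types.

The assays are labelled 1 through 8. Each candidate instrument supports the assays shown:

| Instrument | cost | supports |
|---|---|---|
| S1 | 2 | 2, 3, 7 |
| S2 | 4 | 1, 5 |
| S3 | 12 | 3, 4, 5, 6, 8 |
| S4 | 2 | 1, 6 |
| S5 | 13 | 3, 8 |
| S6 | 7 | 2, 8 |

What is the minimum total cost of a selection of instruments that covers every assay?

S1, S3, S4 together cover every assay (S1 ∪ S3 ∪ S4 = {1, 2, 3, 4, 5, 6, 7, 8}); total cost 2 + 12 + 2 = 16.
The greedy pick S1, S4, S2, S3 costs 20; no covering selection beats 16.

16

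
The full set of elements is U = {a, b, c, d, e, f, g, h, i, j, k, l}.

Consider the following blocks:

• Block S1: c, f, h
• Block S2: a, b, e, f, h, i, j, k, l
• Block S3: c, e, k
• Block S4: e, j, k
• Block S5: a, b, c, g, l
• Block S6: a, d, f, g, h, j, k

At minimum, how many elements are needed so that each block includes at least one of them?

Take T = {c, j}. Each listed block contains at least one of these, so T is a hitting set of size 2.
The blocks S4, S5 are pairwise disjoint, so any hitting set needs a separate element for each — at least 2. Hence 2 is optimal.

2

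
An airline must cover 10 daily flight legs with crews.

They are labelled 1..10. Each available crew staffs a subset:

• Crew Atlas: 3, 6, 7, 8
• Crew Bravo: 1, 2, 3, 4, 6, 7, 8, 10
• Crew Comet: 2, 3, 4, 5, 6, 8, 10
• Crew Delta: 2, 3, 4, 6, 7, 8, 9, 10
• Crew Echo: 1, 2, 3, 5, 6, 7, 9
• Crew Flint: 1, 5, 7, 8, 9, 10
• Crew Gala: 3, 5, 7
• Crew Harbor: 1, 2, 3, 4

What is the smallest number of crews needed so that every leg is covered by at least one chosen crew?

Comet and Echo together: Comet ∪ Echo = {1, 2, 3, 4, 5, 6, 7, 8, 9, 10} — every leg is covered.
No single crew has all 10 legs (the largest, Bravo, has 8), so 2 is optimal.

2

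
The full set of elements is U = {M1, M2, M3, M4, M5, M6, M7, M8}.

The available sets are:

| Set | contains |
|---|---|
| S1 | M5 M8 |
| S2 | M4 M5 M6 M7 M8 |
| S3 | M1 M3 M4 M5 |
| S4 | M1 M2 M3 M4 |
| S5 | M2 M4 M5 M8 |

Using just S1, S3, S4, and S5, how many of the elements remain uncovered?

Union of S1, S3, S4, S5 = {M1, M2, M3, M4, M5, M8}.
Not covered: M6, M7 — 2 elements.

2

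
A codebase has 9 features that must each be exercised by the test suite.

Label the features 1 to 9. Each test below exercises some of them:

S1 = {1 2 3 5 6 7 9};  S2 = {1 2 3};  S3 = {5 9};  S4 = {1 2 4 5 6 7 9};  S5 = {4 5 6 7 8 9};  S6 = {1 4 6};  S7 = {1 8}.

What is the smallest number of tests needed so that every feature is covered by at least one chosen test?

Take {S1, S5}. Their union is {1, 2, 3, 4, 5, 6, 7, 8, 9}, which is all 9 features.
No single test has all 9 features (the largest, S1, has 7), so 2 is optimal.

2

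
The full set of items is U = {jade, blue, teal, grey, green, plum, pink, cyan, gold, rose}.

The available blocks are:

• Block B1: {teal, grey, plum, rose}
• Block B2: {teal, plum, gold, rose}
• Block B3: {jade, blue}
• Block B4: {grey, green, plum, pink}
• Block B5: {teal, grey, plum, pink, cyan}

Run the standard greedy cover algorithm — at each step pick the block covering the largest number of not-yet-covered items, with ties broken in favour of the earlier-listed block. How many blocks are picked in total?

Greedy: pick B5 (covers 5 new) → pick B2 (covers 2 new) → pick B3 (covers 2 new) → pick B4 (covers 1 new). Total picks: 4.

4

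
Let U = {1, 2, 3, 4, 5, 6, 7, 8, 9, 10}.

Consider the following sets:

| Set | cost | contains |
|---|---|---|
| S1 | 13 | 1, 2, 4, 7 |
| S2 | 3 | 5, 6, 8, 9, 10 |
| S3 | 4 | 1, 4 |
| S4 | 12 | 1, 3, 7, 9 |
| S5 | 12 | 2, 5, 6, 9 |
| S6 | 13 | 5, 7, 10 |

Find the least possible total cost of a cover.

28

S1, S2, S4 together cover every element (S1 ∪ S2 ∪ S4 = {1, 2, 3, 4, 5, 6, 7, 8, 9, 10}); total cost 13 + 3 + 12 = 28.
The greedy pick S2, S3, S4, S5 costs 31; no covering selection beats 28.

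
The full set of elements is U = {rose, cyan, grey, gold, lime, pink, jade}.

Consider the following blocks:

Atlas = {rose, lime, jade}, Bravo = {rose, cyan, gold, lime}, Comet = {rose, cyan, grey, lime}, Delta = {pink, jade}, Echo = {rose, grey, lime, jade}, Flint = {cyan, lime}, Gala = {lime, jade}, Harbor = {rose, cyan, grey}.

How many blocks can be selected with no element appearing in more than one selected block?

2

Comet, Delta are pairwise disjoint (Comet={rose,cyan,grey,lime}; Delta={pink,jade}).
Every remaining block overlaps one of these, and no 3 of the listed blocks are pairwise disjoint, so 2 is the maximum.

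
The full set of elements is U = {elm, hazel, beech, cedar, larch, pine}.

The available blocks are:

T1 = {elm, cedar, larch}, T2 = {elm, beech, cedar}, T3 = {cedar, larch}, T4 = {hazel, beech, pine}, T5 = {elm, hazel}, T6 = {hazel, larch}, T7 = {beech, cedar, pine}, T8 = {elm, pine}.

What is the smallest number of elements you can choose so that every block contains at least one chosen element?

3

Take H = {hazel, cedar, pine}. Each listed block contains at least one of these, so H is a hitting set of size 3.
No choice of 2 elements meets every block, so 3 is the minimum.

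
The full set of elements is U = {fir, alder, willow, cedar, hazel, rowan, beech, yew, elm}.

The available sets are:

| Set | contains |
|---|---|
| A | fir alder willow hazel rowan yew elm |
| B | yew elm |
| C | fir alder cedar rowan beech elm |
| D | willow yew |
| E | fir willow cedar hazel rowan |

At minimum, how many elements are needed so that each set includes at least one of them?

2

The 2 elements {willow, elm} hit every set.
The sets B, E are pairwise disjoint, so any hitting set needs a separate element for each — at least 2. Hence 2 is optimal.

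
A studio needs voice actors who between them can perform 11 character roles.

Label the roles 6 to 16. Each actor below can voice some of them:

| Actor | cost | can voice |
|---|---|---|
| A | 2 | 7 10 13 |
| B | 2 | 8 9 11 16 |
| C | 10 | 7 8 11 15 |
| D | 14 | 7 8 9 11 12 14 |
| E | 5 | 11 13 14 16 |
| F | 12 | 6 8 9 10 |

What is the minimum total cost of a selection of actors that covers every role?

A, B, C, D, F together cover every role (A ∪ B ∪ C ∪ D ∪ F = {6, 7, 8, 9, 10, 11, 12, 13, 14, 15, 16}); total cost 2 + 2 + 10 + 14 + 12 = 40.
The greedy pick B, A, E, C, F, D costs 45; no covering selection beats 40.

40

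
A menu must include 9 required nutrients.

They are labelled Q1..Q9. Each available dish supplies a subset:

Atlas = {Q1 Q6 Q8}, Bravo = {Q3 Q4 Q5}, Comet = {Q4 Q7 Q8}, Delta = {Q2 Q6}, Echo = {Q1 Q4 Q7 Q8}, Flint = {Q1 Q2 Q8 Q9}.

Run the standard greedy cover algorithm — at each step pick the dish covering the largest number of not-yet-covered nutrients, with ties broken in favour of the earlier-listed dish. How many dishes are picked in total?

Greedy: pick Echo (covers 4 new) → pick Bravo (covers 2 new) → pick Delta (covers 2 new) → pick Flint (covers 1 new). Total picks: 4.

4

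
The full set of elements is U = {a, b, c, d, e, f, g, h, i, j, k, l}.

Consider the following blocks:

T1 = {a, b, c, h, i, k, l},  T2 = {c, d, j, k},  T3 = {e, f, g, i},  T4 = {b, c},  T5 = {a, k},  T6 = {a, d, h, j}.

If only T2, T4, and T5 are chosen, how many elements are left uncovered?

Union of T2, T4, T5 = {a, b, c, d, j, k}.
Not covered: e, f, g, h, i, l — 6 elements.

6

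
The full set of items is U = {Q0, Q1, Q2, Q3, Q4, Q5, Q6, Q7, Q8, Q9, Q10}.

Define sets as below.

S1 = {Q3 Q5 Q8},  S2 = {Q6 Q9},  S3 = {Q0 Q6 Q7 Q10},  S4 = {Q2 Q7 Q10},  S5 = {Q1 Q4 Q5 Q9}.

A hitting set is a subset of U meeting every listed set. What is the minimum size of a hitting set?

3

H = {Q3, Q7, Q9} meets every set (each contains at least one member of H), and |H| = 3.
The sets S1, S2, S4 are pairwise disjoint, so any hitting set needs a separate item for each — at least 3. Hence 3 is optimal.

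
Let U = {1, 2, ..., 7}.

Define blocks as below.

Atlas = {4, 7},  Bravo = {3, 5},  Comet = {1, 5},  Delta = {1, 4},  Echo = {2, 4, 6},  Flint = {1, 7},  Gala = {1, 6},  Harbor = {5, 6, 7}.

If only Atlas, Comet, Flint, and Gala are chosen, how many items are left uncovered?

Union of Atlas, Comet, Flint, Gala = {1, 4, 5, 6, 7}.
Not covered: 2, 3 — 2 items.

2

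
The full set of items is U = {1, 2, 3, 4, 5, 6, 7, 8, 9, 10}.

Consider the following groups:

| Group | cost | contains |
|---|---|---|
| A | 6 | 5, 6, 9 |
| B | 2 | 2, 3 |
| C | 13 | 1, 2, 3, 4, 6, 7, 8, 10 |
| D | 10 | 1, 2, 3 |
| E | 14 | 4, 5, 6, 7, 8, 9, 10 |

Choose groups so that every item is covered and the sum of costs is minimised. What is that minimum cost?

19

A, C together cover every item (A ∪ C = {1, 2, 3, 4, 5, 6, 7, 8, 9, 10}); total cost 6 + 13 = 19.
The greedy pick B, A, C costs 21; no covering selection beats 19.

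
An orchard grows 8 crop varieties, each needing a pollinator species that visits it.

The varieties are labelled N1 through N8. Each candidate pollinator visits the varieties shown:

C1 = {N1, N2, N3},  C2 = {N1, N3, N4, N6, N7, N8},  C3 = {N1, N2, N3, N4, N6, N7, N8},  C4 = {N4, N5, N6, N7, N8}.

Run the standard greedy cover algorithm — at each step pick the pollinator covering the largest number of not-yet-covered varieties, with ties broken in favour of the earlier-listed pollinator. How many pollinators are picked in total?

2

Greedy: pick C3 (covers 7 new) → pick C4 (covers 1 new). Total picks: 2.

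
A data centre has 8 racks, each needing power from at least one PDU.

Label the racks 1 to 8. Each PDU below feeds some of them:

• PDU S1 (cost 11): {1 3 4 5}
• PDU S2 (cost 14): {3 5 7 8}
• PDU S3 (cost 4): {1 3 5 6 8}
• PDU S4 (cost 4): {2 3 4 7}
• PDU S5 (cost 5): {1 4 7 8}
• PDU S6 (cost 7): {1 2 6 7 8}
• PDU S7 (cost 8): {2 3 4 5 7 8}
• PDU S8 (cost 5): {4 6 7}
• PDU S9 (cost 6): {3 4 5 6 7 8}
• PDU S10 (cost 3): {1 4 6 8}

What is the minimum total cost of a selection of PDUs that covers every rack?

8

S3, S4 together cover every rack (S3 ∪ S4 = {1, 2, 3, 4, 5, 6, 7, 8}); total cost 4 + 4 = 8.
The greedy pick S10, S4, S3 costs 11; no covering selection beats 8.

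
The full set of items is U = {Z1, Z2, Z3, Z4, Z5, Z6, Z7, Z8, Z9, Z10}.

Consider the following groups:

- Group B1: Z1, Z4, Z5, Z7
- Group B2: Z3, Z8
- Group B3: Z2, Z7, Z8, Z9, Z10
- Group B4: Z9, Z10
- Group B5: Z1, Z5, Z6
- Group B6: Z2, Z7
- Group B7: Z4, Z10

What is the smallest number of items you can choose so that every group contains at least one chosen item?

4

H = {Z3, Z5, Z7, Z10} meets every group (each contains at least one member of H), and |H| = 4.
The groups B2, B4, B5, B6 are pairwise disjoint, so any hitting set needs a separate item for each — at least 4. Hence 4 is optimal.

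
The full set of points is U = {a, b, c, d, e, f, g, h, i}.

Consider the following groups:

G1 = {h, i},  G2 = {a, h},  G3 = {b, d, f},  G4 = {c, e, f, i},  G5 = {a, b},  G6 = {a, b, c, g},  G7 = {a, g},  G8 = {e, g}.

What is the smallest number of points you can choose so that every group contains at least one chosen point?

T = {b, f, g, h} meets every group (each contains at least one member of T), and |T| = 4.
No choice of 3 points meets every group, so 4 is the minimum.

4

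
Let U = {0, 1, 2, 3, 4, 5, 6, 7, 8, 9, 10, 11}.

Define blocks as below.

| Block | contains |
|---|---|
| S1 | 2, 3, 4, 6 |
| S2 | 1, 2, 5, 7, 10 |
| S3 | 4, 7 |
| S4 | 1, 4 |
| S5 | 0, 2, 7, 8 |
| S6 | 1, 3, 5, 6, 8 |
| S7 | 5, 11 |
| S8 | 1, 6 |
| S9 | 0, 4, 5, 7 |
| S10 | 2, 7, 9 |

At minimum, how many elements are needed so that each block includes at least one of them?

4

H = {1, 2, 4, 11} meets every block (each contains at least one member of H), and |H| = 4.
No choice of 3 elements meets every block, so 4 is the minimum.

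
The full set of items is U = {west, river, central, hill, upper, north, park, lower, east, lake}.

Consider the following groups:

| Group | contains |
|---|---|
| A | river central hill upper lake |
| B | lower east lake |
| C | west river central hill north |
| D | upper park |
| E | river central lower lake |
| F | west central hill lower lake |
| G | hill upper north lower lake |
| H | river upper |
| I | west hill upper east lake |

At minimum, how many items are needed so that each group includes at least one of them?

3

Take T = {river, upper, lower}. Each listed group contains at least one of these, so T is a hitting set of size 3.
The groups B, C, D are pairwise disjoint, so any hitting set needs a separate item for each — at least 3. Hence 3 is optimal.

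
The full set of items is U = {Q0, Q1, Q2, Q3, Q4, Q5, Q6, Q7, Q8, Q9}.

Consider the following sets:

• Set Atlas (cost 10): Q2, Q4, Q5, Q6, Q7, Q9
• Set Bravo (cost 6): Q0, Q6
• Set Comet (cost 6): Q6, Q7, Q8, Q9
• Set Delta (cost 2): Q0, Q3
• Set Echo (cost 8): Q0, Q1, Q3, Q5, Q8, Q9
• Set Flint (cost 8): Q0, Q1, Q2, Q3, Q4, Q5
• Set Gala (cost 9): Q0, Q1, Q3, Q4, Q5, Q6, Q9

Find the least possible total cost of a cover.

14

Comet, Flint together cover every item (Comet ∪ Flint = {Q0, Q1, Q2, Q3, Q4, Q5, Q6, Q7, Q8, Q9}); total cost 6 + 8 = 14.
The greedy pick Delta, Comet, Flint costs 16; no covering selection beats 14.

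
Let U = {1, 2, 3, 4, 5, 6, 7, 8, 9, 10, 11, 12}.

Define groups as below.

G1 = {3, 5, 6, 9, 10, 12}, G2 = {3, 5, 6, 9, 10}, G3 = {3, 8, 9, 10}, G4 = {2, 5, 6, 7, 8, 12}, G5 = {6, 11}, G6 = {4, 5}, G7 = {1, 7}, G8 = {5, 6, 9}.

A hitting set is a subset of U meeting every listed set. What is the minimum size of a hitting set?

4

Take H = {1, 4, 6, 9}. Each listed group contains at least one of these, so H is a hitting set of size 4.
The groups G3, G5, G6, G7 are pairwise disjoint, so any hitting set needs a separate point for each — at least 4. Hence 4 is optimal.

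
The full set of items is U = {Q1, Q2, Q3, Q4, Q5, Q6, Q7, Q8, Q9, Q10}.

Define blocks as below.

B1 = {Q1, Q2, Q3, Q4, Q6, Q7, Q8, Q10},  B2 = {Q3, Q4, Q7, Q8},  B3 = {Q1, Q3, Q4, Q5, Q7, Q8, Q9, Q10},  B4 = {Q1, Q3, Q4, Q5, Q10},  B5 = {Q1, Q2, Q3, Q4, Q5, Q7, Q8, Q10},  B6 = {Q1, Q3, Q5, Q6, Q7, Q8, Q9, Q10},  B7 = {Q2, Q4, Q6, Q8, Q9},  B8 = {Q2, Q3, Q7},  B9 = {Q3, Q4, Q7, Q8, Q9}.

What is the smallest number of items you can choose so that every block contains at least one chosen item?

Take H = {Q3, Q6}. Each listed block contains at least one of these, so H is a hitting set of size 2.
No single item lies in every block, so at least 2 are needed and 2 is optimal.

2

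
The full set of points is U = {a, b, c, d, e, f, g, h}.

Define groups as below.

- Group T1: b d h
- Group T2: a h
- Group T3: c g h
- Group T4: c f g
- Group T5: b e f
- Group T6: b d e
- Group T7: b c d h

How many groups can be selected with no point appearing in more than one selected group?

3

T2, T4, T6 are pairwise disjoint (T2={a,h}; T4={c,f,g}; T6={b,d,e}).
Every remaining group overlaps one of these, and no 4 of the listed groups are pairwise disjoint, so 3 is the maximum.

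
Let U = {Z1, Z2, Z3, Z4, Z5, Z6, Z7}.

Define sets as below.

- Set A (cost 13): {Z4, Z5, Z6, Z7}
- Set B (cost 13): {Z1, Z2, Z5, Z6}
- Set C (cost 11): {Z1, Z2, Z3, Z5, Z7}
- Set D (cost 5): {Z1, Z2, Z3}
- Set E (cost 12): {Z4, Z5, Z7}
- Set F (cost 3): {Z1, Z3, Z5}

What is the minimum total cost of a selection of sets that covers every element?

18

A, D together cover every element (A ∪ D = {Z1, Z2, Z3, Z4, Z5, Z6, Z7}); total cost 13 + 5 = 18.
The greedy pick F, A, D costs 21; no covering selection beats 18.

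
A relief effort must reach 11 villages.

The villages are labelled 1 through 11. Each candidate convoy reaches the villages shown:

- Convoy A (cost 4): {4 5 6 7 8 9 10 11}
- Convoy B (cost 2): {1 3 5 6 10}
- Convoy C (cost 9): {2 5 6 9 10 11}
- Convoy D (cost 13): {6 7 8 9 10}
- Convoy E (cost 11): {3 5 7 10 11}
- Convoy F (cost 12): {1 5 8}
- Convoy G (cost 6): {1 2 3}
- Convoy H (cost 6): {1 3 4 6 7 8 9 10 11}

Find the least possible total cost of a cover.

A, G together cover every village (A ∪ G = {1, 2, 3, 4, 5, 6, 7, 8, 9, 10, 11}); total cost 4 + 6 = 10.
The greedy pick B, A, G costs 12; no covering selection beats 10.

10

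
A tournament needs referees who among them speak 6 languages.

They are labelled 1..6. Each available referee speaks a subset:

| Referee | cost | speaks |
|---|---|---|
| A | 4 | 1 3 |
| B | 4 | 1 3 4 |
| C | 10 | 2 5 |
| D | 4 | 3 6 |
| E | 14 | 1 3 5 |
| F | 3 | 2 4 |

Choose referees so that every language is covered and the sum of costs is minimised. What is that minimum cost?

18

B, C, D together cover every language (B ∪ C ∪ D = {1, 2, 3, 4, 5, 6}); total cost 4 + 10 + 4 = 18.
The greedy pick B, F, D, C costs 21; no covering selection beats 18.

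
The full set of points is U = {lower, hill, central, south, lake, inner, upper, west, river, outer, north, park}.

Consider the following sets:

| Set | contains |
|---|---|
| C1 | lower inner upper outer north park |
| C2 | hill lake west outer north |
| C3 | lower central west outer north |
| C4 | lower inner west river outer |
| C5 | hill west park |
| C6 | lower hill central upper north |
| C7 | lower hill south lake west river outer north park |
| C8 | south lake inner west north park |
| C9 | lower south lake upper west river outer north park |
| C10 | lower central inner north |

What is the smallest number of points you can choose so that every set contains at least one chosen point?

Take H = {west, north}. Each listed set contains at least one of these, so H is a hitting set of size 2.
The sets C5, C10 are pairwise disjoint, so any hitting set needs a separate point for each — at least 2. Hence 2 is optimal.

2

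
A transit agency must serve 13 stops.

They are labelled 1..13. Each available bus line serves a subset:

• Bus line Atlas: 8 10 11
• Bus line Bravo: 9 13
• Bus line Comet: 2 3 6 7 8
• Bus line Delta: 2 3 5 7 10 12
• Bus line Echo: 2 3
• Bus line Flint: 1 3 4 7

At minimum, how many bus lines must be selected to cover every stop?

5

Atlas and Bravo and Comet and Delta and Flint together: Atlas ∪ Bravo ∪ Comet ∪ Delta ∪ Flint = {1, 2, 3, 4, 5, 6, 7, 8, 9, 10, 11, 12, 13} — every stop is covered.
Only Delta contains 5, so Delta is forced; the remaining 7 stops need at least 4 more bus lines (each remaining bus line adds at most 2) — so at least 5 bus lines are needed, and 5 is optimal.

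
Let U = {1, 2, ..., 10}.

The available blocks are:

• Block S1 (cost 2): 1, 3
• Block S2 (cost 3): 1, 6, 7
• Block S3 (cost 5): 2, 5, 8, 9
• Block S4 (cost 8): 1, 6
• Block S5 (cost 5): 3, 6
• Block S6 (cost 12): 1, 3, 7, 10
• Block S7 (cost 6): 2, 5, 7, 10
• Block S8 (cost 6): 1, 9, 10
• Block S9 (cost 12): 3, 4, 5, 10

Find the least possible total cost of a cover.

S2, S3, S9 together cover every point (S2 ∪ S3 ∪ S9 = {1, 2, 3, 4, 5, 6, 7, 8, 9, 10}); total cost 3 + 5 + 12 = 20.
The greedy pick S1, S3, S2, S7, S9 costs 28; no covering selection beats 20.

20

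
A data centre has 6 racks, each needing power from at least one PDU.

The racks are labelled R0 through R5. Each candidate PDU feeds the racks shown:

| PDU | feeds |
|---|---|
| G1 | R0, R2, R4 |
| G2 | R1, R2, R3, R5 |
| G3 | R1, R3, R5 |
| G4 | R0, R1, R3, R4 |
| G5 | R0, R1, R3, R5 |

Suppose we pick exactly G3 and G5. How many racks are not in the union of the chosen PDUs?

2

Union of G3, G5 = {R0, R1, R3, R5}.
Not covered: R2, R4 — 2 racks.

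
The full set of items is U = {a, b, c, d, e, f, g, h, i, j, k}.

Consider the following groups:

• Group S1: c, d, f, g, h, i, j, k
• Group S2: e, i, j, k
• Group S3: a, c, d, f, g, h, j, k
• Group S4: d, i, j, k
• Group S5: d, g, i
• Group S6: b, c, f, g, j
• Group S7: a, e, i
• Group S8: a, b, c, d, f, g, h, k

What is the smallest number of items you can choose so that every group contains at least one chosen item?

2

The 2 items {c, i} hit every group.
The groups S6, S7 are pairwise disjoint, so any hitting set needs a separate item for each — at least 2. Hence 2 is optimal.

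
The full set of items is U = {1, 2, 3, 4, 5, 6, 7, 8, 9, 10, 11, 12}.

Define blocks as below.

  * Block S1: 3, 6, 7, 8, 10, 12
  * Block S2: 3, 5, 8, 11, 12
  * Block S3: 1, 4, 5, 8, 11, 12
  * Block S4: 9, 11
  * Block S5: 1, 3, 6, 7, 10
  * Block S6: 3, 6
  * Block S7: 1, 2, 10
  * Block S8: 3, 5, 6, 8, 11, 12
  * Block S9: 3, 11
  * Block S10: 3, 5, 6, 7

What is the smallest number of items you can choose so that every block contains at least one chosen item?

Take H = {1, 3, 11}. Each listed block contains at least one of these, so H is a hitting set of size 3.
The blocks S4, S7, S10 are pairwise disjoint, so any hitting set needs a separate item for each — at least 3. Hence 3 is optimal.

3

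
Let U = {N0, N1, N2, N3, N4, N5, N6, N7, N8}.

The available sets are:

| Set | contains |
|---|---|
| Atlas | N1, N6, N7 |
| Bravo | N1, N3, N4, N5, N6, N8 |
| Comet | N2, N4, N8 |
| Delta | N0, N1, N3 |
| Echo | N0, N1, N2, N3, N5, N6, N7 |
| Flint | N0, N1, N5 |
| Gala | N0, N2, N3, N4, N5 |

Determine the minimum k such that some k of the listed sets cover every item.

2

Comet and Echo cover everything between them: the union {N0, N1, N2, N3, N4, N5, N6, N7, N8} is all of U.
No single set has all 9 items (the largest, Echo, has 7), so 2 is optimal.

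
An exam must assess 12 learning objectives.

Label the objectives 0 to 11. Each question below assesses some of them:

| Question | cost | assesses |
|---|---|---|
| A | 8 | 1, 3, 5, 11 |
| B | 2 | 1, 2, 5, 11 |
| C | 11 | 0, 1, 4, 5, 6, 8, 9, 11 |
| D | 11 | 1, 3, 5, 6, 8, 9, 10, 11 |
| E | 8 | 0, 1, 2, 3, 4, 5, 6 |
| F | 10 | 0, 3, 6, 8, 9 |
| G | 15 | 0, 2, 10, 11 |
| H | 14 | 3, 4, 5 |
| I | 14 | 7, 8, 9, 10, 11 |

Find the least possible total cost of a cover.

E, I together cover every objective (E ∪ I = {0, 1, 2, 3, 4, 5, 6, 7, 8, 9, 10, 11}); total cost 8 + 14 = 22.
The greedy pick B, E, I costs 24; no covering selection beats 22.

22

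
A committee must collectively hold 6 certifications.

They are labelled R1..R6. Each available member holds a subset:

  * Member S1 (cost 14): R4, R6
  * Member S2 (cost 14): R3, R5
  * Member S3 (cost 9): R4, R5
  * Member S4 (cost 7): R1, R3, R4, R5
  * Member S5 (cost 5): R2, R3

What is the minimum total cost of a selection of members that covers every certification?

26

S1, S4, S5 together cover every certification (S1 ∪ S4 ∪ S5 = {R1, R2, R3, R4, R5, R6}); total cost 14 + 7 + 5 = 26.
No covering selection has total cost below 26.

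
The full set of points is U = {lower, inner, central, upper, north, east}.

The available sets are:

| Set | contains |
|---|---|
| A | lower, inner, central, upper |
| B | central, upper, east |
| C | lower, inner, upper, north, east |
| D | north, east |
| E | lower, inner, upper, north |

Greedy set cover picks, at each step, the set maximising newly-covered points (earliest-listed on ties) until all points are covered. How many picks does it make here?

Greedy: pick C (covers 5 new) → pick A (covers 1 new). Total picks: 2.

2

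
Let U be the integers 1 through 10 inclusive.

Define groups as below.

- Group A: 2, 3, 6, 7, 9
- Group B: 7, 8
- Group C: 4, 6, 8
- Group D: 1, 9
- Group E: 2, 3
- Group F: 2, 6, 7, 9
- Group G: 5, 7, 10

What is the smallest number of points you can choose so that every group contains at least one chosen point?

4

Take H = {1, 2, 6, 7}. Each listed group contains at least one of these, so H is a hitting set of size 4.
The groups C, D, E, G are pairwise disjoint, so any hitting set needs a separate point for each — at least 4. Hence 4 is optimal.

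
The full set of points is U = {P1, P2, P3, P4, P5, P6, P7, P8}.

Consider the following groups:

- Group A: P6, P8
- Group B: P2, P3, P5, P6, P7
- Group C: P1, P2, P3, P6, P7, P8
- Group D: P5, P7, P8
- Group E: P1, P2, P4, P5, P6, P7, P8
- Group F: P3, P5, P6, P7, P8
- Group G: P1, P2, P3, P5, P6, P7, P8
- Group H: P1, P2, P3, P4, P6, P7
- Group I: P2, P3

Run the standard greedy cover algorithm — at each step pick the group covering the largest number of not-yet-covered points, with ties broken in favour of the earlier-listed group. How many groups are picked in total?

Greedy: pick E (covers 7 new) → pick B (covers 1 new). Total picks: 2.

2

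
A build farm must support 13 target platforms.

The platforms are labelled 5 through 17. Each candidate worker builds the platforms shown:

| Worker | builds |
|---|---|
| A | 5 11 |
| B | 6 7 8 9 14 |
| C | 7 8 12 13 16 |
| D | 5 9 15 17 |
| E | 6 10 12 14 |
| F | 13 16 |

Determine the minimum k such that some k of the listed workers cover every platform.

4

Take {A, C, D, E}. Their union is {5, 6, 7, 8, 9, 10, 11, 12, 13, 14, 15, 16, 17}, which is all 13 platforms.
Only E contains 10, so E is forced; the remaining 9 platforms need at least 3 more workers (each remaining worker adds at most 4) — so at least 4 workers are needed, and 4 is optimal.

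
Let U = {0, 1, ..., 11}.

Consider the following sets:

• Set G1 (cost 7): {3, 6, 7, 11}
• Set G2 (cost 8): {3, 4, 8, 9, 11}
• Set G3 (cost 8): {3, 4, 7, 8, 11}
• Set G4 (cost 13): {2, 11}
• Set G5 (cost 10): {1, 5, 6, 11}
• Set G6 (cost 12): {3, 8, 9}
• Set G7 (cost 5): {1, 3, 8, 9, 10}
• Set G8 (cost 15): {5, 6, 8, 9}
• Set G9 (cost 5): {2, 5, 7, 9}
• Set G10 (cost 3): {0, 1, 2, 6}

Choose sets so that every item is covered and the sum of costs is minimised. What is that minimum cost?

21

G2, G7, G9, G10 together cover every item (G2 ∪ G7 ∪ G9 ∪ G10 = {0, 1, 2, 3, 4, 5, 6, 7, 8, 9, 10, 11}); total cost 8 + 5 + 5 + 3 = 21.
No covering selection has total cost below 21.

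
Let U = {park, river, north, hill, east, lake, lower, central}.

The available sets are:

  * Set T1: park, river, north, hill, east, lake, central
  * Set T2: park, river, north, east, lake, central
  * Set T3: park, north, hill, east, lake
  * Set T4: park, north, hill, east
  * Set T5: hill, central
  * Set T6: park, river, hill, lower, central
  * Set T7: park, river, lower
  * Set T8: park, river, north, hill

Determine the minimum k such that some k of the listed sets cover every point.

2

T2 and T6 together: T2 ∪ T6 = {park, river, north, hill, east, lake, lower, central} — every point is covered.
No single set has all 8 points (the largest, T1, has 7), so 2 is optimal.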